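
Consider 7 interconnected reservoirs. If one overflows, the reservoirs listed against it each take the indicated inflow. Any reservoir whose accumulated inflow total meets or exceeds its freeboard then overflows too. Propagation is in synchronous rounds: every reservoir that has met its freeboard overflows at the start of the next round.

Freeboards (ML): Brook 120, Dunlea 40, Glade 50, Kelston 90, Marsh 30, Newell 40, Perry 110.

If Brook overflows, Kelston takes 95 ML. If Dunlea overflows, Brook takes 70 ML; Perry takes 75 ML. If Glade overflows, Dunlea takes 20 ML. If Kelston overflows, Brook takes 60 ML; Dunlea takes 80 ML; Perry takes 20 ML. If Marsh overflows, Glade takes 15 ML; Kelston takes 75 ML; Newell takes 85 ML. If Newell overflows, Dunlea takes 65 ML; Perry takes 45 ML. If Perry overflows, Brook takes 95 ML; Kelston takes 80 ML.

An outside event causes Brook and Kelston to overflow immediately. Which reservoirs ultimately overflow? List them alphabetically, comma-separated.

Brook, Dunlea, Kelston

Round 1 — Brook, Kelston overflow (initial).
  Dunlea: +80 → 80 ≥ 40
  Perry: +20 → 20 < 110
Round 2 — Dunlea overflows.
  Perry: +75 → 95 < 110
No further overflows.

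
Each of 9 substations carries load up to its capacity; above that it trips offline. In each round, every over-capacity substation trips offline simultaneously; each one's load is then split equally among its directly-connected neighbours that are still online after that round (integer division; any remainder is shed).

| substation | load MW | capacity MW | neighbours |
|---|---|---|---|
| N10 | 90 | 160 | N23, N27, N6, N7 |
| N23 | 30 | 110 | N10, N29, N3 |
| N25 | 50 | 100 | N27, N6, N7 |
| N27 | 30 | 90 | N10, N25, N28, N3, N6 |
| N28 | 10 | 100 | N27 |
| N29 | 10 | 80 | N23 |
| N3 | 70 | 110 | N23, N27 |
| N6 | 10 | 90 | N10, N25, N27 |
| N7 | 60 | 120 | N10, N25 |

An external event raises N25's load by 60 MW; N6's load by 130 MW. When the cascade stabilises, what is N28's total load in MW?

Round 1 — N25 at 110 > 100; N6 at 140 > 90. N25, N6 trip offline.
  N25 sheds 110 MW to N27, N7: 55 each.
    N27: 30+55 = 85 ≤ 90
    N7: 60+55 = 115 ≤ 120
  N6 sheds 140 MW to N10, N27: 70 each.
    N10: 90+70 = 160 ≤ 160
    N27: 85+70 = 155 > 90
Round 2 — N27 trips offline.
  N27 sheds 155 MW to N10, N28, N3: 51 each (2 lost).
    N10: 160+51 = 211 > 160
    N28: 10+51 = 61 ≤ 100
    N3: 70+51 = 121 > 110
Round 3 — N10, N3 trip offline.
  N10 sheds 211 MW to N23, N7: 105 each (1 lost).
    N23: 30+105 = 135 > 110
    N7: 115+105 = 220 > 120
  N3 sheds 121 MW to N23: 121 each.
    N23: 135+121 = 256 > 110
Round 4 — N23, N7 trip offline.
  N23 sheds 256 MW to N29: 256 each.
    N29: 10+256 = 266 > 80
  N7 sheds 220 MW: no online neighbours, lost.
Round 5 — N29 trips offline.
  N29 sheds 266 MW: no online neighbours, lost.
No further trips.

61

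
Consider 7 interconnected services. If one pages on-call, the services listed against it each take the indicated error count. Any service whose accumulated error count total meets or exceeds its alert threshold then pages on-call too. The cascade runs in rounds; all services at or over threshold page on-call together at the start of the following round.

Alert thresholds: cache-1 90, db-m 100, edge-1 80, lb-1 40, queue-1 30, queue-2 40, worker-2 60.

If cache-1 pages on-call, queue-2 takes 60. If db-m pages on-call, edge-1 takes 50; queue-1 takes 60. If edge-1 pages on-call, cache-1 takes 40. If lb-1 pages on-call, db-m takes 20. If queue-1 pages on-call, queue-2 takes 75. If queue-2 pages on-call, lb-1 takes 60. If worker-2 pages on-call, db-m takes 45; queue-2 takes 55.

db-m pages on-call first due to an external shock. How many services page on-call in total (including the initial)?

4

Round 1 — db-m pages on-call (initial).
  edge-1: +50 → 50 < 80
  queue-1: +60 → 60 ≥ 30
Round 2 — queue-1 pages on-call.
  queue-2: +75 → 75 ≥ 40
Round 3 — queue-2 pages on-call.
  lb-1: +60 → 60 ≥ 40
Round 4 — lb-1 pages on-call.
No further pages.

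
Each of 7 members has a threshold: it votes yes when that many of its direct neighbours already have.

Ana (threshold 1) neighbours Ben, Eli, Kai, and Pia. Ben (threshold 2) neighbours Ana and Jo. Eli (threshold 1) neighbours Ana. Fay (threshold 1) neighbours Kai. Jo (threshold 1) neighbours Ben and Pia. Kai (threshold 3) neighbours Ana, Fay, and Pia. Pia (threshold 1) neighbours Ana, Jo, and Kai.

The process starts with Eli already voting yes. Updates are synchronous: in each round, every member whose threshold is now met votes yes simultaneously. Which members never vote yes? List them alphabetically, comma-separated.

Fay, Kai

Round 1 — Eli votes yes (initial).
Round 2 — checking thresholds:
  Ana: 1 of 4 neighbours ≥ 1, votes yes.
Round 3 — checking thresholds:
  Ben: 1 of 2 neighbours < 2, not yet.
  Kai: 1 of 3 neighbours < 3, not yet.
  Pia: 1 of 3 neighbours ≥ 1, votes yes.
Round 4 — checking thresholds:
  Ben: 1 of 2 neighbours < 2, not yet.
  Jo: 1 of 2 neighbours ≥ 1, votes yes.
  Kai: 2 of 3 neighbours < 3, not yet.
Round 5 — checking thresholds:
  Ben: 2 of 2 neighbours ≥ 2, votes yes.
  Kai: 2 of 3 neighbours < 3, not yet.
Round 6 — no new yes votes; cascade stops.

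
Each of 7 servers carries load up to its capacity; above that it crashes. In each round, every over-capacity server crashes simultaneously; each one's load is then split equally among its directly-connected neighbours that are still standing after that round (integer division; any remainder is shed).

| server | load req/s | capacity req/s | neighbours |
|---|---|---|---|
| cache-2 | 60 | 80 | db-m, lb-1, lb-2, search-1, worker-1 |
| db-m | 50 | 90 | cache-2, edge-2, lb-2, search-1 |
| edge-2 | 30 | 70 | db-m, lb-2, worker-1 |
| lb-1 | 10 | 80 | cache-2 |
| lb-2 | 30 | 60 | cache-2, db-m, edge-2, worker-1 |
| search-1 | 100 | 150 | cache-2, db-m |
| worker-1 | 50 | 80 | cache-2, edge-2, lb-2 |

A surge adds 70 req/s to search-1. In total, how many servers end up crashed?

6

Round 1 — search-1 at 170 > 150. search-1 crashes.
  search-1 sheds 170 req/s to cache-2, db-m: 85 each.
    cache-2: 60+85 = 145 > 80
    db-m: 50+85 = 135 > 90
Round 2 — cache-2, db-m crash.
  cache-2 sheds 145 req/s to lb-1, lb-2, worker-1: 48 each (1 lost).
    lb-1: 10+48 = 58 ≤ 80
    lb-2: 30+48 = 78 > 60
    worker-1: 50+48 = 98 > 80
  db-m sheds 135 req/s to edge-2, lb-2: 67 each (1 lost).
    edge-2: 30+67 = 97 > 70
    lb-2: 78+67 = 145 > 60
Round 3 — edge-2, lb-2, worker-1 crash.
  edge-2 sheds 97 req/s: no online neighbours, lost.
  lb-2 sheds 145 req/s: no online neighbours, lost.
  worker-1 sheds 98 req/s: no online neighbours, lost.
No further crashes.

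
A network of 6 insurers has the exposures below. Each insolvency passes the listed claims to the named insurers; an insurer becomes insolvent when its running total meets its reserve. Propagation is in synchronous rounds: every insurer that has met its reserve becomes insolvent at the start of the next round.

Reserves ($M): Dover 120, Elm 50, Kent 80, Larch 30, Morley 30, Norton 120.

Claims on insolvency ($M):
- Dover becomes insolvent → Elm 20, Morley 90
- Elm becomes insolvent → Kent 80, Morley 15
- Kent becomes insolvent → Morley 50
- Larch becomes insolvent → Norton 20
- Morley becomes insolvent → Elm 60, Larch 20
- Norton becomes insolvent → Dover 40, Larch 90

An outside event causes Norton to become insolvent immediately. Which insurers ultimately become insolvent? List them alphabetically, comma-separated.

Round 1 — Norton becomes insolvent (initial).
  Dover: +40 → 40 < 120
  Larch: +90 → 90 ≥ 30
Round 2 — Larch becomes insolvent.
No further insolvencies.

Larch, Norton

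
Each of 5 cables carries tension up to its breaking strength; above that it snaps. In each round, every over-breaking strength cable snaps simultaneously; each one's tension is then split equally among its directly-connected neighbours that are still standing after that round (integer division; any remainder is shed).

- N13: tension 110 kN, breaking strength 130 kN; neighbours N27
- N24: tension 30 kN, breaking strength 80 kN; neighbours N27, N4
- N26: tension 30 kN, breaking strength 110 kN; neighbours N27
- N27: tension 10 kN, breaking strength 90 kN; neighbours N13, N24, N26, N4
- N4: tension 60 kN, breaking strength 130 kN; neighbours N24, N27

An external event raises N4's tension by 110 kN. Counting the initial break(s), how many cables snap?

4

Round 1 — N4 at 170 > 130. N4 snaps.
  N4 sheds 170 kN to N24, N27: 85 each.
    N24: 30+85 = 115 > 80
    N27: 10+85 = 95 > 90
Round 2 — N24, N27 snap.
  N24 sheds 115 kN: no online neighbours, lost.
  N27 sheds 95 kN to N13, N26: 47 each (1 lost).
    N13: 110+47 = 157 > 130
    N26: 30+47 = 77 ≤ 110
Round 3 — N13 snaps.
  N13 sheds 157 kN: no online neighbours, lost.
No further breaks.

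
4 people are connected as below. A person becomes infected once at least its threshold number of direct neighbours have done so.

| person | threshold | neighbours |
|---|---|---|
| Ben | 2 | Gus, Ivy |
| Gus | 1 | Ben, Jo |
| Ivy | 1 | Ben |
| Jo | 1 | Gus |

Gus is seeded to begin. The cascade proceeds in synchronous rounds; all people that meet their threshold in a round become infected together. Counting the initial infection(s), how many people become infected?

Round 1 — Gus becomes infected (initial).
Round 2 — checking thresholds:
  Ben: 1 of 2 neighbours < 2, not yet.
  Jo: 1 of 1 neighbours ≥ 1, becomes infected.
Round 3 — no new infections; cascade stops.

2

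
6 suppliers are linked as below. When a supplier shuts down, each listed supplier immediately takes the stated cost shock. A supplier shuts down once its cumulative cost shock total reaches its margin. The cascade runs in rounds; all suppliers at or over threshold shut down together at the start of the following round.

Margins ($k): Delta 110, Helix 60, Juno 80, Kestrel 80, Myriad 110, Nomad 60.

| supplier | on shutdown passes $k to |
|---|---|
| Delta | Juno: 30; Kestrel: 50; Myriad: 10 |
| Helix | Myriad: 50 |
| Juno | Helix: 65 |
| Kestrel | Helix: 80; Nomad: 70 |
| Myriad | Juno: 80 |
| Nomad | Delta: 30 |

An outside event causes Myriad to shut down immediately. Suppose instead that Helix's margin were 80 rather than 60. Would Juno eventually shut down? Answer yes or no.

With Helix's margin at 80:
Round 1 — Myriad shuts down (initial).
  Juno: +80 → 80 ≥ 80
Round 2 — Juno shuts down.
  Helix: +65 → 65 < 80
No further shutdowns.

yes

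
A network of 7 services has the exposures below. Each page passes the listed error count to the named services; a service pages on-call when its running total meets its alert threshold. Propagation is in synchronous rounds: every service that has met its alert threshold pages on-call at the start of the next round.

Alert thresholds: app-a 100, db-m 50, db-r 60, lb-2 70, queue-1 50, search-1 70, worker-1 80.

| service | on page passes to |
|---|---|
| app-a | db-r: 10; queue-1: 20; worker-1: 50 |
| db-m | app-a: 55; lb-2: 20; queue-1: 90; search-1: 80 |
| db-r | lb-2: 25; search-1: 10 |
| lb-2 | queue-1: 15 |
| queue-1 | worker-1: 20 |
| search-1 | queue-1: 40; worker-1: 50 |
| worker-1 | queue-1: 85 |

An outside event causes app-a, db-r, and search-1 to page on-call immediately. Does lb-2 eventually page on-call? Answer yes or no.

Round 1 — app-a, db-r, search-1 page on-call (initial).
  lb-2: +25 → 25 < 70
  queue-1: +20+40 → 60 ≥ 50
  worker-1: +50+50 → 100 ≥ 80
Round 2 — queue-1, worker-1 page on-call.
No further pages.

no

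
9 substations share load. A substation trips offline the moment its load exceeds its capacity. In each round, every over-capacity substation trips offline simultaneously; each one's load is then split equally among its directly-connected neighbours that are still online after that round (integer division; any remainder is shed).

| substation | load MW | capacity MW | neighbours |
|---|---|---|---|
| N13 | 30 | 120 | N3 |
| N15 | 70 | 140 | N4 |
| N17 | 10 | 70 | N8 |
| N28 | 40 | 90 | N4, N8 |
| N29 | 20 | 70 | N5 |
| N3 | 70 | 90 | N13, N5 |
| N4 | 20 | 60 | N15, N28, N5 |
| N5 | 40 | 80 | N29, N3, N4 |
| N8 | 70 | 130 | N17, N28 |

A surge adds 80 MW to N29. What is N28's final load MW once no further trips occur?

85

Round 1 — N29 at 100 > 70. N29 trips offline.
  N29 sheds 100 MW to N5: 100 each.
    N5: 40+100 = 140 > 80
Round 2 — N5 trips offline.
  N5 sheds 140 MW to N3, N4: 70 each.
    N3: 70+70 = 140 > 90
    N4: 20+70 = 90 > 60
Round 3 — N3, N4 trip offline.
  N3 sheds 140 MW to N13: 140 each.
    N13: 30+140 = 170 > 120
  N4 sheds 90 MW to N15, N28: 45 each.
    N15: 70+45 = 115 ≤ 140
    N28: 40+45 = 85 ≤ 90
Round 4 — N13 trips offline.
  N13 sheds 170 MW: no online neighbours, lost.
No further trips.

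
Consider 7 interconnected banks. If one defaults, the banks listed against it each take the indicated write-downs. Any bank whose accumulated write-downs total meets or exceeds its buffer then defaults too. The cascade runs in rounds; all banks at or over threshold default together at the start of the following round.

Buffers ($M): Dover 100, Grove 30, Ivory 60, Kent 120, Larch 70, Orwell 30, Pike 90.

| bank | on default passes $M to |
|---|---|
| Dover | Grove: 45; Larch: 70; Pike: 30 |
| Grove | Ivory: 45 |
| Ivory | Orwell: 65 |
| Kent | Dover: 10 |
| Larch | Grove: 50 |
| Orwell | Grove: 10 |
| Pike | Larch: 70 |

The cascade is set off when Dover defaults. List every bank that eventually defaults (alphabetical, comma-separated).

Dover, Grove, Larch

Round 1 — Dover defaults (initial).
  Grove: +45 → 45 ≥ 30
  Larch: +70 → 70 ≥ 70
  Pike: +30 → 30 < 90
Round 2 — Grove, Larch default.
  Ivory: +45 → 45 < 60
No further defaults.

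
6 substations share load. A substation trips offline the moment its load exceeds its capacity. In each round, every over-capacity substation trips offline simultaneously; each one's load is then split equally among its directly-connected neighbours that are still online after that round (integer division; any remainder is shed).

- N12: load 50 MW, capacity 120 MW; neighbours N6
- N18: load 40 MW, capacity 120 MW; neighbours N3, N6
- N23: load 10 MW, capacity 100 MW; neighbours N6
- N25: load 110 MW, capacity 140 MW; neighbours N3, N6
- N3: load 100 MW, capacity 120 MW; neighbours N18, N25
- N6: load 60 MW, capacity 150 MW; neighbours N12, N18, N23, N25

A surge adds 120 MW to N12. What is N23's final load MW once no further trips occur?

86

Round 1 — N12 at 170 > 120. N12 trips offline.
  N12 sheds 170 MW to N6: 170 each.
    N6: 60+170 = 230 > 150
Round 2 — N6 trips offline.
  N6 sheds 230 MW to N18, N23, N25: 76 each (2 lost).
    N18: 40+76 = 116 ≤ 120
    N23: 10+76 = 86 ≤ 100
    N25: 110+76 = 186 > 140
Round 3 — N25 trips offline.
  N25 sheds 186 MW to N3: 186 each.
    N3: 100+186 = 286 > 120
Round 4 — N3 trips offline.
  N3 sheds 286 MW to N18: 286 each.
    N18: 116+286 = 402 > 120
Round 5 — N18 trips offline.
  N18 sheds 402 MW: no online neighbours, lost.
No further trips.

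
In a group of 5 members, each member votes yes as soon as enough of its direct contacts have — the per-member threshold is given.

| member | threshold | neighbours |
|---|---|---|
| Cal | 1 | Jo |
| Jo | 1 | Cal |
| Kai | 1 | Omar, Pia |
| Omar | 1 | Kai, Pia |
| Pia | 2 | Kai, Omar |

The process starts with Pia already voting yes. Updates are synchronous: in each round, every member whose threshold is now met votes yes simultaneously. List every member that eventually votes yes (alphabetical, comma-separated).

Round 1 — Pia votes yes (initial).
Round 2 — checking thresholds:
  Kai: 1 of 2 neighbours ≥ 1, votes yes.
  Omar: 1 of 2 neighbours ≥ 1, votes yes.
Round 3 — no new yes votes; cascade stops.

Kai, Omar, Pia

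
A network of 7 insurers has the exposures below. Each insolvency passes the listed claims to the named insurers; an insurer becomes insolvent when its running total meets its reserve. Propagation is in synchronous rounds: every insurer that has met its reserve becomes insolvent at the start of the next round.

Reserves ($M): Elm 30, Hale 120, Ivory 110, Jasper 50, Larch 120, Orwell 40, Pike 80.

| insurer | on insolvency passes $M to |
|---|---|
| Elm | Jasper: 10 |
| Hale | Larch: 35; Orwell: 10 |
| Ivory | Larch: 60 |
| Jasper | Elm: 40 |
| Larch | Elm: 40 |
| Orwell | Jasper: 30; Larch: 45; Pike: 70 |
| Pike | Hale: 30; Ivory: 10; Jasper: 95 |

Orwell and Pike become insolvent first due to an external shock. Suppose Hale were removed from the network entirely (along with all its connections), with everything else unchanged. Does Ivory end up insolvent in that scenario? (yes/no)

With Hale removed:
Round 1 — Orwell, Pike become insolvent (initial).
  Ivory: +10 → 10 < 110
  Jasper: +30+95 → 125 ≥ 50
  Larch: +45 → 45 < 120
Round 2 — Jasper becomes insolvent.
  Elm: +40 → 40 ≥ 30
Round 3 — Elm becomes insolvent.
No further insolvencies.

no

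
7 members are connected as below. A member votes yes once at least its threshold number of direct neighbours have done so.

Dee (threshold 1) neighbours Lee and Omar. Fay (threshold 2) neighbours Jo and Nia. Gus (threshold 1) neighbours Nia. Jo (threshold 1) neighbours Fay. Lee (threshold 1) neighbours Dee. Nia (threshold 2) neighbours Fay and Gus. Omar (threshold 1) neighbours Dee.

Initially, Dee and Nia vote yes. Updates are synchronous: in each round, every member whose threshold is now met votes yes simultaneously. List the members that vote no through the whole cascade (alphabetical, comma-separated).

Fay, Jo

Round 1 — Dee, Nia vote yes (initial).
Round 2 — checking thresholds:
  Fay: 1 of 2 neighbours < 2, not yet.
  Gus: 1 of 1 neighbours ≥ 1, votes yes.
  Lee: 1 of 1 neighbours ≥ 1, votes yes.
  Omar: 1 of 1 neighbours ≥ 1, votes yes.
Round 3 — no new yes votes; cascade stops.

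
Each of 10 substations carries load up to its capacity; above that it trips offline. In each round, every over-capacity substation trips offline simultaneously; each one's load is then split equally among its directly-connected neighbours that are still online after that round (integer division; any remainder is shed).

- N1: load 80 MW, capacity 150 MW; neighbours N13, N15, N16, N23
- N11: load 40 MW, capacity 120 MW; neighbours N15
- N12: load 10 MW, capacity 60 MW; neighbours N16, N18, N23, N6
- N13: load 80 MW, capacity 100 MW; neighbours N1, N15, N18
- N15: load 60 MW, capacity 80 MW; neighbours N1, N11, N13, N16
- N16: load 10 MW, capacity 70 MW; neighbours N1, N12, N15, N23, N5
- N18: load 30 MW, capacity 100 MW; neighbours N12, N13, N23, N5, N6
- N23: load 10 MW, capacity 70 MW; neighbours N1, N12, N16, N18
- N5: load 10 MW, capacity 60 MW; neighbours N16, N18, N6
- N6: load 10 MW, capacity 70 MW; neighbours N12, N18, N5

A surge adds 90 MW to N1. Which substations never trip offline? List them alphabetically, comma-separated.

N11

Round 1 — N1 at 170 > 150. N1 trips offline.
  N1 sheds 170 MW to N13, N15, N16, N23: 42 each (2 lost).
    N13: 80+42 = 122 > 100
    N15: 60+42 = 102 > 80
    N16: 10+42 = 52 ≤ 70
    N23: 10+42 = 52 ≤ 70
Round 2 — N13, N15 trip offline.
  N13 sheds 122 MW to N18: 122 each.
    N18: 30+122 = 152 > 100
  N15 sheds 102 MW to N11, N16: 51 each.
    N11: 40+51 = 91 ≤ 120
    N16: 52+51 = 103 > 70
Round 3 — N16, N18 trip offline.
  N16 sheds 103 MW to N12, N23, N5: 34 each (1 lost).
    N12: 10+34 = 44 ≤ 60
    N23: 52+34 = 86 > 70
    N5: 10+34 = 44 ≤ 60
  N18 sheds 152 MW to N12, N23, N5, N6: 38 each.
    N12: 44+38 = 82 > 60
    N23: 86+38 = 124 > 70
    N5: 44+38 = 82 > 60
    N6: 10+38 = 48 ≤ 70
Round 4 — N12, N23, N5 trip offline.
  N12 sheds 82 MW to N6: 82 each.
    N6: 48+82 = 130 > 70
  N23 sheds 124 MW: no online neighbours, lost.
  N5 sheds 82 MW to N6: 82 each.
    N6: 130+82 = 212 > 70
Round 5 — N6 trips offline.
  N6 sheds 212 MW: no online neighbours, lost.
No further trips.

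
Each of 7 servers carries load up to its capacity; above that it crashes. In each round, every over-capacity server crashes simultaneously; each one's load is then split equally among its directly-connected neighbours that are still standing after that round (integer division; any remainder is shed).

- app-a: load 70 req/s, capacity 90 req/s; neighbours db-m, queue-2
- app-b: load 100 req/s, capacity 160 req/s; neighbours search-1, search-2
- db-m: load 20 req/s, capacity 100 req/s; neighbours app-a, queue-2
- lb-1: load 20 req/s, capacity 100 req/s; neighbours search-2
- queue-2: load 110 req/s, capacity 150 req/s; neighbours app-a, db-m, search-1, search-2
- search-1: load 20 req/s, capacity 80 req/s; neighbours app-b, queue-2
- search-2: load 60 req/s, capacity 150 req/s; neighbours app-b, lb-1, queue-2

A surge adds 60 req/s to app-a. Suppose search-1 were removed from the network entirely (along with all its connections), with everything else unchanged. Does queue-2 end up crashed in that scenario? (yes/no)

yes

With search-1 removed:
Round 1 — app-a at 130 > 90. app-a crashes.
  app-a sheds 130 req/s to db-m, queue-2: 65 each.
    db-m: 20+65 = 85 ≤ 100
    queue-2: 110+65 = 175 > 150
Round 2 — queue-2 crashes.
  queue-2 sheds 175 req/s to db-m, search-2: 87 each (1 lost).
    db-m: 85+87 = 172 > 100
    search-2: 60+87 = 147 ≤ 150
Round 3 — db-m crashes.
  db-m sheds 172 req/s: no online neighbours, lost.
No further crashes.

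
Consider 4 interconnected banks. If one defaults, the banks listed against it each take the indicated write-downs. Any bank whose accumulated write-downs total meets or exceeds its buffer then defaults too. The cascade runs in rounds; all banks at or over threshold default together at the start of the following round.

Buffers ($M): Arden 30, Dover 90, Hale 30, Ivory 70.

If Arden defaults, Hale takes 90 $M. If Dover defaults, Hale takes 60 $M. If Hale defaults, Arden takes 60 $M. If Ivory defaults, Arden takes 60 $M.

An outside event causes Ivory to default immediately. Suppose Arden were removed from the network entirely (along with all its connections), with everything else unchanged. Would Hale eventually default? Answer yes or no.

With Arden removed:
Round 1 — Ivory defaults (initial).
No further defaults.

no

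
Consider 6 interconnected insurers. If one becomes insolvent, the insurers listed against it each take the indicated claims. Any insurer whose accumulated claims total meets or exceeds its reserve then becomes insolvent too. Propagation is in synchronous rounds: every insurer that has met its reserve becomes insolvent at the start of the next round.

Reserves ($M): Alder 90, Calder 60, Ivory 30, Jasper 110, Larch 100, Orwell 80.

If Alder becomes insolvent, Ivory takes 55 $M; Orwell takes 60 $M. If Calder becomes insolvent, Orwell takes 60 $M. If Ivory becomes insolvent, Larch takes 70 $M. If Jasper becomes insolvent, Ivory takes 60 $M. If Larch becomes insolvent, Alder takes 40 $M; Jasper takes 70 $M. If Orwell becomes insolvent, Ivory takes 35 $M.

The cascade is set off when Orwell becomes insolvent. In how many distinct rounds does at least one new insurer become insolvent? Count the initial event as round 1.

2

Round 1 — Orwell becomes insolvent (initial).
  Ivory: +35 → 35 ≥ 30
Round 2 — Ivory becomes insolvent.
  Larch: +70 → 70 < 100
No further insolvencies.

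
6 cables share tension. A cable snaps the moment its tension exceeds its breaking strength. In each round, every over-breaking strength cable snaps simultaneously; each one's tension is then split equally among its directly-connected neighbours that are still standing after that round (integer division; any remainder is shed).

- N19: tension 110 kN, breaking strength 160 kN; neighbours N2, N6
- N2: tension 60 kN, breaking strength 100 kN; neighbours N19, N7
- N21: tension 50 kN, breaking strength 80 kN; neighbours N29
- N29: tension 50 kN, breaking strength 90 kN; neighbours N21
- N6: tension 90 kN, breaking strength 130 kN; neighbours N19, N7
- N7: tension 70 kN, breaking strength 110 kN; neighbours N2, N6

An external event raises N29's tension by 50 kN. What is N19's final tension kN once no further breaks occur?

Round 1 — N29 at 100 > 90. N29 snaps.
  N29 sheds 100 kN to N21: 100 each.
    N21: 50+100 = 150 > 80
Round 2 — N21 snaps.
  N21 sheds 150 kN: no online neighbours, lost.
No further breaks.

110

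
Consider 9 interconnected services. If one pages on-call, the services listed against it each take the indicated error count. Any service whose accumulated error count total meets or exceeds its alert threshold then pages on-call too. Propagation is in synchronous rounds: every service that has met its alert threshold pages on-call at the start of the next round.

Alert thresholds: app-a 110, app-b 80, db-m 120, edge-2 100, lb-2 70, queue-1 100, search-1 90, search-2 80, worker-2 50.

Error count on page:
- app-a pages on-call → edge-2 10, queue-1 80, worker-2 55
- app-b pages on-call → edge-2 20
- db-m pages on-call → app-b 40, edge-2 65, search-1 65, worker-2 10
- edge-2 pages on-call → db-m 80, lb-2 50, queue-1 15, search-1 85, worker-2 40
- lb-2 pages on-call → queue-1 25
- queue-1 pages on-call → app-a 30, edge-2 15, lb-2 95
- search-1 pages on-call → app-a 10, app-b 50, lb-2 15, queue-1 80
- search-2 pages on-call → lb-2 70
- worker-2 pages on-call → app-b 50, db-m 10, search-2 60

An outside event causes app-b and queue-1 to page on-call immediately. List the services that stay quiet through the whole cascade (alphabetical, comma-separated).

Round 1 — app-b, queue-1 page on-call (initial).
  app-a: +30 → 30 < 110
  edge-2: +20+15 → 35 < 100
  lb-2: +95 → 95 ≥ 70
Round 2 — lb-2 pages on-call.
No further pages.

app-a, db-m, edge-2, search-1, search-2, worker-2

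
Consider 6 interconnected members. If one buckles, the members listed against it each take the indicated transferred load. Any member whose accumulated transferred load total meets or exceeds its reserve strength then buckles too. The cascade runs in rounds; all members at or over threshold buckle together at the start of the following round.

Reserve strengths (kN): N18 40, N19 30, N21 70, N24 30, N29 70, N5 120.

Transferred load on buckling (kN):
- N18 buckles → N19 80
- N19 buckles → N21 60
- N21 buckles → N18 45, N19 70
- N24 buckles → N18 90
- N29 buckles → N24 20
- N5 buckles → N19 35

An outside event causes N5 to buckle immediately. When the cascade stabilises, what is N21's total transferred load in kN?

60

Round 1 — N5 buckles (initial).
  N19: +35 → 35 ≥ 30
Round 2 — N19 buckles.
  N21: +60 → 60 < 70
No further bucklings.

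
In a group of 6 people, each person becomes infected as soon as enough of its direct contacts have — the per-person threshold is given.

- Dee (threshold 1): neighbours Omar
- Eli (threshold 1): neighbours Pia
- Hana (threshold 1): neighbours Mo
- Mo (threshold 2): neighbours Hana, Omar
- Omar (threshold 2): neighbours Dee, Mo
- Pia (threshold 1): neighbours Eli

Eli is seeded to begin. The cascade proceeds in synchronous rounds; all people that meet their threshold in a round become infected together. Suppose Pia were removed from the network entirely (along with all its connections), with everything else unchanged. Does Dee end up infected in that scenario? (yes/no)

no

With Pia removed:
Round 1 — Eli becomes infected (initial).
Round 2 — no new infections; cascade stops.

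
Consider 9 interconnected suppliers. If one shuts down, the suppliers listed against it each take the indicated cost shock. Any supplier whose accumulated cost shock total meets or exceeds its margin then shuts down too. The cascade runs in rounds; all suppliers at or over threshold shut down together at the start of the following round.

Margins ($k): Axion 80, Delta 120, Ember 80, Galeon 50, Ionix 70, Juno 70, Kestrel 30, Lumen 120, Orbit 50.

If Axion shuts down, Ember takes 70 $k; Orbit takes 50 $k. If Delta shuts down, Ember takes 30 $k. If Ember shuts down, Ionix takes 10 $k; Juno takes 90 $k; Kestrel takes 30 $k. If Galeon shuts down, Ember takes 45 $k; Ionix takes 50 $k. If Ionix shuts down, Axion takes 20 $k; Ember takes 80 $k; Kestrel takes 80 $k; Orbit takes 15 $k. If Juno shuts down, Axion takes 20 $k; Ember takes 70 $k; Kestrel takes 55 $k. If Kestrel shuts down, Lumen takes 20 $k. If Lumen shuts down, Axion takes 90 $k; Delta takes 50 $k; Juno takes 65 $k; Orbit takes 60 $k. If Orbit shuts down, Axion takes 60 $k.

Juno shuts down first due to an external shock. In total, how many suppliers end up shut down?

2

Round 1 — Juno shuts down (initial).
  Axion: +20 → 20 < 80
  Ember: +70 → 70 < 80
  Kestrel: +55 → 55 ≥ 30
Round 2 — Kestrel shuts down.
  Lumen: +20 → 20 < 120
No further shutdowns.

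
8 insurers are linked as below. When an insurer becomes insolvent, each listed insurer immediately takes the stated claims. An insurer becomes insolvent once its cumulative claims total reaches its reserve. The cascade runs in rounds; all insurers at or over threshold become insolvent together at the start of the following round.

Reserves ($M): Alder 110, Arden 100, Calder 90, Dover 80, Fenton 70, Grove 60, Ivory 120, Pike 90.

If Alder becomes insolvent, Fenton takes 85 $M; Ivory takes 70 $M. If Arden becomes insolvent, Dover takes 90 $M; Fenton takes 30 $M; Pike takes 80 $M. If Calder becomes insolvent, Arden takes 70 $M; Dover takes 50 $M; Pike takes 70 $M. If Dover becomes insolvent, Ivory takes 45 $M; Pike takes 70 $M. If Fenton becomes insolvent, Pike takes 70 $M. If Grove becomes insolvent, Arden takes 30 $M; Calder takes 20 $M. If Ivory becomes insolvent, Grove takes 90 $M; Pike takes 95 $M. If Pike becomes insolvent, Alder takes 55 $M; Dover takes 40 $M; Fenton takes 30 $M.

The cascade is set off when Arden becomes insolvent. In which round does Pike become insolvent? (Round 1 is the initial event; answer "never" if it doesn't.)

Round 1 — Arden becomes insolvent (initial).
  Dover: +90 → 90 ≥ 80
  Fenton: +30 → 30 < 70
  Pike: +80 → 80 < 90
Round 2 — Dover becomes insolvent.
  Ivory: +45 → 45 < 120
  Pike: +70 → 150 ≥ 90
Round 3 — Pike becomes insolvent.
  Alder: +55 → 55 < 110
  Fenton: +30 → 60 < 70
No further insolvencies.

3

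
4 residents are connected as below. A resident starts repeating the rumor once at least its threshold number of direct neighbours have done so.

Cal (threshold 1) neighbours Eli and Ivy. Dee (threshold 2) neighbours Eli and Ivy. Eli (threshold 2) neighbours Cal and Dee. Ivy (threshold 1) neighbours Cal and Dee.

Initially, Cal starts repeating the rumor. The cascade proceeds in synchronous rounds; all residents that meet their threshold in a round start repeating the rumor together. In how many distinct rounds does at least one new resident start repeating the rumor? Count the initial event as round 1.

Round 1 — Cal starts repeating the rumor (initial).
Round 2 — checking thresholds:
  Eli: 1 of 2 neighbours < 2, holds.
  Ivy: 1 of 2 neighbours ≥ 1, starts repeating the rumor.
Round 3 — no new spreads; cascade stops.

2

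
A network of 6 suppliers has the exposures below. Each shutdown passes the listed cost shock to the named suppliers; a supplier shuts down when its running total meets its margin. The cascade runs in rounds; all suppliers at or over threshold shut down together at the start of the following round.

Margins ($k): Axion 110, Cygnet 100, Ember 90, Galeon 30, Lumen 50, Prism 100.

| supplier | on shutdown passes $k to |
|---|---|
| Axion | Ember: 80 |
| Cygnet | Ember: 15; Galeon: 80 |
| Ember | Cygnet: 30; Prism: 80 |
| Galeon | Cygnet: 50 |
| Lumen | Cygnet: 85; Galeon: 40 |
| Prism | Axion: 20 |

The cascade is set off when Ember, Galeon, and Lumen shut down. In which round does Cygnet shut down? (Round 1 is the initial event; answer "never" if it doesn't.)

Round 1 — Ember, Galeon, Lumen shut down (initial).
  Cygnet: +30+50+85 → 165 ≥ 100
  Prism: +80 → 80 < 100
Round 2 — Cygnet shuts down.
No further shutdowns.

2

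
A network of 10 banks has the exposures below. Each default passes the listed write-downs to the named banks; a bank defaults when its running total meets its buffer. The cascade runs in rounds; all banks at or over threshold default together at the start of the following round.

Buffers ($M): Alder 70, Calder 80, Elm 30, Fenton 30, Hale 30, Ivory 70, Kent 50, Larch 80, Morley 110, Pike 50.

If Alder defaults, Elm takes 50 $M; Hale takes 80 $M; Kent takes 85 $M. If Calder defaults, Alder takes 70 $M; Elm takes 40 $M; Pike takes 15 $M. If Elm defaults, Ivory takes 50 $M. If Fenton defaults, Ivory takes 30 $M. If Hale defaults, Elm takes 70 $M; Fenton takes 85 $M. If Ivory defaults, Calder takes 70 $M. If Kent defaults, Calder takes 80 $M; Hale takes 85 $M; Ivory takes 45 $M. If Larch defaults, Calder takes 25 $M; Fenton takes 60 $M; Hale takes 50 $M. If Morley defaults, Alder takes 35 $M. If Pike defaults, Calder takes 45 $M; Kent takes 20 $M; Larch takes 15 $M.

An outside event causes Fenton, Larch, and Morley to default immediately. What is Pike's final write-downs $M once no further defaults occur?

Round 1 — Fenton, Larch, Morley default (initial).
  Alder: +35 → 35 < 70
  Calder: +25 → 25 < 80
  Hale: +50 → 50 ≥ 30
  Ivory: +30 → 30 < 70
Round 2 — Hale defaults.
  Elm: +70 → 70 ≥ 30
Round 3 — Elm defaults.
  Ivory: +50 → 80 ≥ 70
Round 4 — Ivory defaults.
  Calder: +70 → 95 ≥ 80
Round 5 — Calder defaults.
  Alder: +70 → 105 ≥ 70
  Pike: +15 → 15 < 50
Round 6 — Alder defaults.
  Kent: +85 → 85 ≥ 50
Round 7 — Kent defaults.
No further defaults.

15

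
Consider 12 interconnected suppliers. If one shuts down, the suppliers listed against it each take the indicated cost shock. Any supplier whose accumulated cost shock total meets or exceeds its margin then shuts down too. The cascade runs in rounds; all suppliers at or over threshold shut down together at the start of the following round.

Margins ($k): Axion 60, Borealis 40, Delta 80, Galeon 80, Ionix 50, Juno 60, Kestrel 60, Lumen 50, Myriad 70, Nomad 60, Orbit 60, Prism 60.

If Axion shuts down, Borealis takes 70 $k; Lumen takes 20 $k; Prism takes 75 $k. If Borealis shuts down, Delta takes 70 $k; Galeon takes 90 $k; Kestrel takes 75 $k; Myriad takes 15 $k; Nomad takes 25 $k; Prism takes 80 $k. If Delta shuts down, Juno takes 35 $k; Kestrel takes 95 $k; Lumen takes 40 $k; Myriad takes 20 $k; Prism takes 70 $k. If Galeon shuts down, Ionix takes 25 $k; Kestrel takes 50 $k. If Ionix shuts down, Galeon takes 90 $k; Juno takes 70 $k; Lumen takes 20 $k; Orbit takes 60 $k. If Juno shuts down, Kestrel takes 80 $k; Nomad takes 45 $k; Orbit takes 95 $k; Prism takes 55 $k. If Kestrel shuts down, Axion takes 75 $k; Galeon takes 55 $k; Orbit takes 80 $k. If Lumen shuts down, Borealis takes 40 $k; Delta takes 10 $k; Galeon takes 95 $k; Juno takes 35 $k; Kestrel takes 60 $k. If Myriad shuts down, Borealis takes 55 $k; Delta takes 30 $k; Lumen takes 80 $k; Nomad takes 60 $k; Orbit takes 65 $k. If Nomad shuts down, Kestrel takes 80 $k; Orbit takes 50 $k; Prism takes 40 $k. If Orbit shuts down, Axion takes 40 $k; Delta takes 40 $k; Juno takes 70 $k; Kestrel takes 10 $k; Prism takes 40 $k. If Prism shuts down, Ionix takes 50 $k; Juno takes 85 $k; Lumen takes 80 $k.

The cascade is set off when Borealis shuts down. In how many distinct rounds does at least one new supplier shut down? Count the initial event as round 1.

4

Round 1 — Borealis shuts down (initial).
  Delta: +70 → 70 < 80
  Galeon: +90 → 90 ≥ 80
  Kestrel: +75 → 75 ≥ 60
  Myriad: +15 → 15 < 70
  Nomad: +25 → 25 < 60
  Prism: +80 → 80 ≥ 60
Round 2 — Galeon, Kestrel, Prism shut down.
  Axion: +75 → 75 ≥ 60
  Ionix: +25+50 → 75 ≥ 50
  Juno: +85 → 85 ≥ 60
  Lumen: +80 → 80 ≥ 50
  Orbit: +80 → 80 ≥ 60
Round 3 — Axion, Ionix, Juno, Lumen, Orbit shut down.
  Delta: +10+40 → 120 ≥ 80
  Nomad: +45 → 70 ≥ 60
Round 4 — Delta, Nomad shut down.
  Myriad: +20 → 35 < 70
No further shutdowns.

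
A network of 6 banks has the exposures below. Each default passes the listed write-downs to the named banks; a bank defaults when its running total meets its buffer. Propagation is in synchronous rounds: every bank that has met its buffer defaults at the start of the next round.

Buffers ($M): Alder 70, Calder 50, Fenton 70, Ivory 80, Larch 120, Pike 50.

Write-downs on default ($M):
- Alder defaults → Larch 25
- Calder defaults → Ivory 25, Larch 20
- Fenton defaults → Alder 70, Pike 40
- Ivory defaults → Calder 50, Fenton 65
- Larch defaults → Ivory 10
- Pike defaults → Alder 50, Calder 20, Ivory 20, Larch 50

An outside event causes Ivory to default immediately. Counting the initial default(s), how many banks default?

2

Round 1 — Ivory defaults (initial).
  Calder: +50 → 50 ≥ 50
  Fenton: +65 → 65 < 70
Round 2 — Calder defaults.
  Larch: +20 → 20 < 120
No further defaults.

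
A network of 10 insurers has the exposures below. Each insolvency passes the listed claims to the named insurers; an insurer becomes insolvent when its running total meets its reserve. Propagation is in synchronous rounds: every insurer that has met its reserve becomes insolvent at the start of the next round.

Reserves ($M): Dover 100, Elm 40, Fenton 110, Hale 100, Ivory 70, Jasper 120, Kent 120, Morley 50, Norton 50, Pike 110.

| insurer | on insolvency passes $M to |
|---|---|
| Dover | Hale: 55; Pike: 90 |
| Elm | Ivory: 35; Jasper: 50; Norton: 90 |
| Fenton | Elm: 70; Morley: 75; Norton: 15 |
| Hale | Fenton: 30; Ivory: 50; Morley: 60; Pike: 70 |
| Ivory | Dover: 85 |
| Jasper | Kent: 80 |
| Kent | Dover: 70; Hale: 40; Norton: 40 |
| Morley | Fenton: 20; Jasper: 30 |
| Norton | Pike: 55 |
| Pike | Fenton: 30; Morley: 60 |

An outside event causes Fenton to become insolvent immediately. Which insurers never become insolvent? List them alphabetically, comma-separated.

Round 1 — Fenton becomes insolvent (initial).
  Elm: +70 → 70 ≥ 40
  Morley: +75 → 75 ≥ 50
  Norton: +15 → 15 < 50
Round 2 — Elm, Morley become insolvent.
  Ivory: +35 → 35 < 70
  Jasper: +50+30 → 80 < 120
  Norton: +90 → 105 ≥ 50
Round 3 — Norton becomes insolvent.
  Pike: +55 → 55 < 110
No further insolvencies.

Dover, Hale, Ivory, Jasper, Kent, Pike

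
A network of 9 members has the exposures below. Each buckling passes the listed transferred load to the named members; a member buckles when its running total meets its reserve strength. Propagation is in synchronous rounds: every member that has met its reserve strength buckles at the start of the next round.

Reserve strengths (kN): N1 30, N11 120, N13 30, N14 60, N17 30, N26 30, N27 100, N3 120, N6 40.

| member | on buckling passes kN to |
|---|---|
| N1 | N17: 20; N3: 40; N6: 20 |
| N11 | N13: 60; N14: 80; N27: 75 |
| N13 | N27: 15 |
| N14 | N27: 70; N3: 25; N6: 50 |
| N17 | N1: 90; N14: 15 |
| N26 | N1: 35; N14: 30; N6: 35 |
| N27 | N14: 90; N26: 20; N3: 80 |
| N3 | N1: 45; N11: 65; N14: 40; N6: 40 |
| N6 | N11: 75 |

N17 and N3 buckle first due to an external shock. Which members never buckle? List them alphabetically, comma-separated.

Round 1 — N17, N3 buckle (initial).
  N1: +90+45 → 135 ≥ 30
  N11: +65 → 65 < 120
  N14: +15+40 → 55 < 60
  N6: +40 → 40 ≥ 40
Round 2 — N1, N6 buckle.
  N11: +75 → 140 ≥ 120
Round 3 — N11 buckles.
  N13: +60 → 60 ≥ 30
  N14: +80 → 135 ≥ 60
  N27: +75 → 75 < 100
Round 4 — N13, N14 buckle.
  N27: +15+70 → 160 ≥ 100
Round 5 — N27 buckles.
  N26: +20 → 20 < 30
No further bucklings.

N26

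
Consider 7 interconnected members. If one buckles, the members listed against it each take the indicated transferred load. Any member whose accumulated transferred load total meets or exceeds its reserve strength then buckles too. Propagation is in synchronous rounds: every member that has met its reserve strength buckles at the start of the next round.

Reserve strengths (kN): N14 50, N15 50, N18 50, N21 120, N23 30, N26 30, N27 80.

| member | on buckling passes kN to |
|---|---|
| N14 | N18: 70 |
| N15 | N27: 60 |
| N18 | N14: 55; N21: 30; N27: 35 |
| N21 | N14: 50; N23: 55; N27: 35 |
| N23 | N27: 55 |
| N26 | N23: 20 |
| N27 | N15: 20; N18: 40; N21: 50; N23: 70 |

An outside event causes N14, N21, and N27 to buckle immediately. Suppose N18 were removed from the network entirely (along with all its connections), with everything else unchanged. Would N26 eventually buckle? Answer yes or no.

With N18 removed:
Round 1 — N14, N21, N27 buckle (initial).
  N15: +20 → 20 < 50
  N23: +55+70 → 125 ≥ 30
Round 2 — N23 buckles.
No further bucklings.

no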